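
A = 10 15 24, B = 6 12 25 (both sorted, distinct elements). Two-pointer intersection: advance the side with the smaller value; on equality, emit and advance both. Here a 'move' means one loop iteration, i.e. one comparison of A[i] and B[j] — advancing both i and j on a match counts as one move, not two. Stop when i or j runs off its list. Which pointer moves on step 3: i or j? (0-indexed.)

j

[i=0,j=0] 10>6 → j++
[i=0,j=1] 10<12 → i++
[i=1,j=1] 15>12 → j++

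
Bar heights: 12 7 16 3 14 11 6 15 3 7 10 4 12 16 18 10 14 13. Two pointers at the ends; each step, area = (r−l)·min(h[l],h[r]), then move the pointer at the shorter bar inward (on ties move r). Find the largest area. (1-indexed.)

max area = 204

l=1 r=18: min(12,13)*17=204 best=204 *, l++
l=2 r=18: min(7,13)*16=112 best=204, l++
l=3 r=18: min(16,13)*15=195 best=204, r--
l=3 r=17: min(16,14)*14=196 best=204, r--
l=3 r=16: min(16,10)*13=130 best=204, r--
l=3 r=15: min(16,18)*12=192 best=204, l++
l=4 r=15: min(3,18)*11=33 best=204, l++
l=5 r=15: min(14,18)*10=140 best=204, l++
l=6 r=15: min(11,18)*9=99 best=204, l++
l=7 r=15: min(6,18)*8=48 best=204, l++
l=8 r=15: min(15,18)*7=105 best=204, l++
l=9 r=15: min(3,18)*6=18 best=204, l++
l=10 r=15: min(7,18)*5=35 best=204, l++
l=11 r=15: min(10,18)*4=40 best=204, l++
l=12 r=15: min(4,18)*3=12 best=204, l++
l=13 r=15: min(12,18)*2=24 best=204, l++
l=14 r=15: min(16,18)*1=16 best=204, l++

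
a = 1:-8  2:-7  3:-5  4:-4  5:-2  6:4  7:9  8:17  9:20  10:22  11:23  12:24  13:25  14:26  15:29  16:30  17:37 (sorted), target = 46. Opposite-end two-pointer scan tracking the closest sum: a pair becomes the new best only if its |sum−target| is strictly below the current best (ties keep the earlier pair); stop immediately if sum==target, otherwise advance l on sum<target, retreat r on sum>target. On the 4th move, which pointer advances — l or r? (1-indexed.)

l

[1,17] -8+37=29 d=17 * → l++
[2,17] -7+37=30 d=16 * → l++
[3,17] -5+37=32 d=14 * → l++
[4,17] -4+37=33 d=13 * → l++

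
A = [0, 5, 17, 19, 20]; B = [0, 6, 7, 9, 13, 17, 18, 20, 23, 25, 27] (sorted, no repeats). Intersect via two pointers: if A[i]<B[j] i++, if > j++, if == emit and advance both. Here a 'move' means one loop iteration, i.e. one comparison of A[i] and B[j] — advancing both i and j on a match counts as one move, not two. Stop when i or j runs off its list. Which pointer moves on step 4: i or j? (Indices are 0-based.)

[i=0,j=0] 0==0 emit → i++,j++
[i=1,j=1] 5<6 → i++
[i=2,j=1] 17>6 → j++
[i=2,j=2] 17>7 → j++

j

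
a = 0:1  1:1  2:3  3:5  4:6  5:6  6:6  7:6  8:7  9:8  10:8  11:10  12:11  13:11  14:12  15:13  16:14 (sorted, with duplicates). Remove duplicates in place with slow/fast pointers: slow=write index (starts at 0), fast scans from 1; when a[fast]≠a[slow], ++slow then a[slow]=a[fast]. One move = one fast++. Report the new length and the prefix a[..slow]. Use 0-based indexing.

length 11; prefix = [1, 3, 5, 6, 7, 8, 10, 11, 12, 13, 14]

slow=0 fast=1: a[fast]=1=a[slow] dup, fast++
slow=0 fast=2: a[fast]=3≠a[slow]=1 write a[1]=3, slow++,fast++
slow=1 fast=3: a[fast]=5≠a[slow]=3 write a[2]=5, slow++,fast++
slow=2 fast=4: a[fast]=6≠a[slow]=5 write a[3]=6, slow++,fast++
slow=3 fast=5: a[fast]=6=a[slow] dup, fast++
slow=3 fast=6: a[fast]=6=a[slow] dup, fast++
slow=3 fast=7: a[fast]=6=a[slow] dup, fast++
slow=3 fast=8: a[fast]=7≠a[slow]=6 write a[4]=7, slow++,fast++
slow=4 fast=9: a[fast]=8≠a[slow]=7 write a[5]=8, slow++,fast++
slow=5 fast=10: a[fast]=8=a[slow] dup, fast++
slow=5 fast=11: a[fast]=10≠a[slow]=8 write a[6]=10, slow++,fast++
slow=6 fast=12: a[fast]=11≠a[slow]=10 write a[7]=11, slow++,fast++
slow=7 fast=13: a[fast]=11=a[slow] dup, fast++
slow=7 fast=14: a[fast]=12≠a[slow]=11 write a[8]=12, slow++,fast++
slow=8 fast=15: a[fast]=13≠a[slow]=12 write a[9]=13, slow++,fast++
slow=9 fast=16: a[fast]=14≠a[slow]=13 write a[10]=14, slow++,fast++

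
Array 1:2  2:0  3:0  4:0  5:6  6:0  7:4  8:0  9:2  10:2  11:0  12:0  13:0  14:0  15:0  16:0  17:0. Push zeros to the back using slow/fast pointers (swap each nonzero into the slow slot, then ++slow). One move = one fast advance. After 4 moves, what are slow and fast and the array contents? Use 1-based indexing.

slow=2, fast=5, a=[2, 0, 0, 0, 6, 0, 4, 0, 2, 2, 0, 0, 0, 0, 0, 0, 0]

slow=1 fast=1: a[fast]=2≠0 swap→a[1]=2, slow++,fast++
slow=2 fast=2: a[fast]=0, fast++
slow=2 fast=3: a[fast]=0, fast++
slow=2 fast=4: a[fast]=0, fast++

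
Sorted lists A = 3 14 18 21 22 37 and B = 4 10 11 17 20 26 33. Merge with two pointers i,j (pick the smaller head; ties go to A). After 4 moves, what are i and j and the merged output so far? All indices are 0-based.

i=0 j=0: A[i]=3<=B[j]=4 take 3, i++
i=1 j=0: A[i]=14>B[j]=4 take 4, j++
i=1 j=1: A[i]=14>B[j]=10 take 10, j++
i=1 j=2: A[i]=14>B[j]=11 take 11, j++

i=1, j=3, merged so far=[3, 4, 10, 11]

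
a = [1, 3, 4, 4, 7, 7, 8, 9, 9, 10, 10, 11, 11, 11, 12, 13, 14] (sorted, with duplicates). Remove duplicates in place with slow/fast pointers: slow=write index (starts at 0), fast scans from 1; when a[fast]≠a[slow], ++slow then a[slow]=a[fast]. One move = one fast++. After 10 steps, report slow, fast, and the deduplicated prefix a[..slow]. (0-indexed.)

slow=6, fast=11, prefix=[1, 3, 4, 7, 8, 9, 10]

slow=0 fast=1: a[fast]=3≠a[slow]=1 write a[1]=3, slow++,fast++
slow=1 fast=2: a[fast]=4≠a[slow]=3 write a[2]=4, slow++,fast++
slow=2 fast=3: a[fast]=4=a[slow] dup, fast++
slow=2 fast=4: a[fast]=7≠a[slow]=4 write a[3]=7, slow++,fast++
slow=3 fast=5: a[fast]=7=a[slow] dup, fast++
slow=3 fast=6: a[fast]=8≠a[slow]=7 write a[4]=8, slow++,fast++
slow=4 fast=7: a[fast]=9≠a[slow]=8 write a[5]=9, slow++,fast++
slow=5 fast=8: a[fast]=9=a[slow] dup, fast++
slow=5 fast=9: a[fast]=10≠a[slow]=9 write a[6]=10, slow++,fast++
slow=6 fast=10: a[fast]=10=a[slow] dup, fast++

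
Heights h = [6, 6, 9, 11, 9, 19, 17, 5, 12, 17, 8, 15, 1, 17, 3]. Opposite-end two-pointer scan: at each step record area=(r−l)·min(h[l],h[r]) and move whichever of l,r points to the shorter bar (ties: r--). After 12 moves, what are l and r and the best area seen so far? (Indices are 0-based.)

l=5, r=7, best area=136

l=0 r=14: min(6,3)*14=42 best=42 *, r--
l=0 r=13: min(6,17)*13=78 best=78 *, l++
l=1 r=13: min(6,17)*12=72 best=78, l++
l=2 r=13: min(9,17)*11=99 best=99 *, l++
l=3 r=13: min(11,17)*10=110 best=110 *, l++
l=4 r=13: min(9,17)*9=81 best=110, l++
l=5 r=13: min(19,17)*8=136 best=136 *, r--
l=5 r=12: min(19,1)*7=7 best=136, r--
l=5 r=11: min(19,15)*6=90 best=136, r--
l=5 r=10: min(19,8)*5=40 best=136, r--
l=5 r=9: min(19,17)*4=68 best=136, r--
l=5 r=8: min(19,12)*3=36 best=136, r--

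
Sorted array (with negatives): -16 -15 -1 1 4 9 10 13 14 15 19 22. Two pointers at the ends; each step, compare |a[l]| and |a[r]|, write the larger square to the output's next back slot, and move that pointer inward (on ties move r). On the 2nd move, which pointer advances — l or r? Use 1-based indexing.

l=1 r=12: |-16|<=|22| out[12]=484, r--
l=1 r=11: |-16|<=|19| out[11]=361, r--

r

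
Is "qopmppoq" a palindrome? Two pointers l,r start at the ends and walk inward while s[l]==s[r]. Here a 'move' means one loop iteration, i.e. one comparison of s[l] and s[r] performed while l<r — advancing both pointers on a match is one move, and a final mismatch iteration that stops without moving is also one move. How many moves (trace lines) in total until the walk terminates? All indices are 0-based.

l=0 r=7: 'q'=='q', l++,r--
l=1 r=6: 'o'=='o', l++,r--
l=2 r=5: 'p'=='p', l++,r--
l=3 r=4: 'm'!='p', stop

4 moves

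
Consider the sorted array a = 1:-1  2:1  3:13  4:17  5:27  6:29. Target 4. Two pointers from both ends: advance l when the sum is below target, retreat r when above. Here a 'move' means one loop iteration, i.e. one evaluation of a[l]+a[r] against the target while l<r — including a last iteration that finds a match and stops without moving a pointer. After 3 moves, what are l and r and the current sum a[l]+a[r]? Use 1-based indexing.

[1,6] -1+29=28 >4 → r--
[1,5] -1+27=26 >4 → r--
[1,4] -1+17=16 >4 → r--

l=1, r=3, sum=12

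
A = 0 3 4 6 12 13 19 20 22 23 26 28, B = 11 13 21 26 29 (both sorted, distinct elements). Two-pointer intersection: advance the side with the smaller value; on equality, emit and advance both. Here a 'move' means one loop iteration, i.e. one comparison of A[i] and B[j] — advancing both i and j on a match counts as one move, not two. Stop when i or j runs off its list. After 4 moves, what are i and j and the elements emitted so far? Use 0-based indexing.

i=4, j=0, emitted=[]

i=0 j=0: 0<11, i++
i=1 j=0: 3<11, i++
i=2 j=0: 4<11, i++
i=3 j=0: 6<11, i++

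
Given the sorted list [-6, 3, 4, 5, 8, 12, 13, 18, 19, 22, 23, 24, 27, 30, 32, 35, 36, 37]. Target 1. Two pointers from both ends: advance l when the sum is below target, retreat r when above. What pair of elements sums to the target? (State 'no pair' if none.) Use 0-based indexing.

no pair

[0,17] -6+37=31 >1 → r--
[0,16] -6+36=30 >1 → r--
[0,15] -6+35=29 >1 → r--
[0,14] -6+32=26 >1 → r--
[0,13] -6+30=24 >1 → r--
[0,12] -6+27=21 >1 → r--
[0,11] -6+24=18 >1 → r--
[0,10] -6+23=17 >1 → r--
[0,9] -6+22=16 >1 → r--
[0,8] -6+19=13 >1 → r--
[0,7] -6+18=12 >1 → r--
[0,6] -6+13=7 >1 → r--
[0,5] -6+12=6 >1 → r--
[0,4] -6+8=2 >1 → r--
[0,3] -6+5=-1 <1 → l++
[1,3] 3+5=8 >1 → r--
[1,2] 3+4=7 >1 → r--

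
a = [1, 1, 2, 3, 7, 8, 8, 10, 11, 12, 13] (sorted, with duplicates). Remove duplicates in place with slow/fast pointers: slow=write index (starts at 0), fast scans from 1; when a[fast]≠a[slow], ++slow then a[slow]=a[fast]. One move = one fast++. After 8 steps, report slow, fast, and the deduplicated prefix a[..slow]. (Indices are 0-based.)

slow=0 fast=1: a[fast]=1=a[slow] dup, fast++
slow=0 fast=2: a[fast]=2≠a[slow]=1 write a[1]=2, slow++,fast++
slow=1 fast=3: a[fast]=3≠a[slow]=2 write a[2]=3, slow++,fast++
slow=2 fast=4: a[fast]=7≠a[slow]=3 write a[3]=7, slow++,fast++
slow=3 fast=5: a[fast]=8≠a[slow]=7 write a[4]=8, slow++,fast++
slow=4 fast=6: a[fast]=8=a[slow] dup, fast++
slow=4 fast=7: a[fast]=10≠a[slow]=8 write a[5]=10, slow++,fast++
slow=5 fast=8: a[fast]=11≠a[slow]=10 write a[6]=11, slow++,fast++

slow=6, fast=9, prefix=[1, 2, 3, 7, 8, 10, 11]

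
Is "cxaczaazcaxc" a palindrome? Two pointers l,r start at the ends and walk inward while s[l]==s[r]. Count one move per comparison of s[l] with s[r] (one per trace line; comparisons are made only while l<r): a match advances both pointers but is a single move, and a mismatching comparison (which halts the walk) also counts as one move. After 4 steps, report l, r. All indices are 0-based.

l=4, r=7

l=0 r=11: 'c'=='c', l++,r--
l=1 r=10: 'x'=='x', l++,r--
l=2 r=9: 'a'=='a', l++,r--
l=3 r=8: 'c'=='c', l++,r--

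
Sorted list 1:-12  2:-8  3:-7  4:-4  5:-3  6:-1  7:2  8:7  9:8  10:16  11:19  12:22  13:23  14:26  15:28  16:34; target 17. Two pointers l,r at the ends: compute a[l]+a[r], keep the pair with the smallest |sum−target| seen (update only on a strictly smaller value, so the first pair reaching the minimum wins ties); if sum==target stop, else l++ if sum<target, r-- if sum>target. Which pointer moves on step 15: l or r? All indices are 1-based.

l=1 r=16: -12+34=22 d=5 *, r--
l=1 r=15: -12+28=16 d=1 *, l++
l=2 r=15: -8+28=20 d=3, r--
l=2 r=14: -8+26=18 d=1, r--
l=2 r=13: -8+23=15 d=2, l++
l=3 r=13: -7+23=16 d=1, l++
l=4 r=13: -4+23=19 d=2, r--
l=4 r=12: -4+22=18 d=1, r--
l=4 r=11: -4+19=15 d=2, l++
l=5 r=11: -3+19=16 d=1, l++
l=6 r=11: -1+19=18 d=1, r--
l=6 r=10: -1+16=15 d=2, l++
l=7 r=10: 2+16=18 d=1, r--
l=7 r=9: 2+8=10 d=7, l++
l=8 r=9: 7+8=15 d=2, l++

l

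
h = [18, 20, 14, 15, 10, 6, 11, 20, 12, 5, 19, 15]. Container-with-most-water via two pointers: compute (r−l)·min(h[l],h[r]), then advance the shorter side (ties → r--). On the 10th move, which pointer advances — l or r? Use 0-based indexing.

r

[0,11] min(18,15)*11=165 best=165 * → r--
[0,10] min(18,19)*10=180 best=180 * → l++
[1,10] min(20,19)*9=171 best=180 → r--
[1,9] min(20,5)*8=40 best=180 → r--
[1,8] min(20,12)*7=84 best=180 → r--
[1,7] min(20,20)*6=120 best=180 → r--
[1,6] min(20,11)*5=55 best=180 → r--
[1,5] min(20,6)*4=24 best=180 → r--
[1,4] min(20,10)*3=30 best=180 → r--
[1,3] min(20,15)*2=30 best=180 → r--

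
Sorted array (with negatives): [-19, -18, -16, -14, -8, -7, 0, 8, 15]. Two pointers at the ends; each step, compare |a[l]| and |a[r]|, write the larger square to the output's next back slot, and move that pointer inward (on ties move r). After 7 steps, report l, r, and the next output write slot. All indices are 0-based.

[0,8] |-19|>|15| out[8]=361 → l++
[1,8] |-18|>|15| out[7]=324 → l++
[2,8] |-16|>|15| out[6]=256 → l++
[3,8] |-14|<=|15| out[5]=225 → r--
[3,7] |-14|>|8| out[4]=196 → l++
[4,7] |-8|<=|8| out[3]=64 → r--
[4,6] |-8|>|0| out[2]=64 → l++

l=5, r=6, next write slot=1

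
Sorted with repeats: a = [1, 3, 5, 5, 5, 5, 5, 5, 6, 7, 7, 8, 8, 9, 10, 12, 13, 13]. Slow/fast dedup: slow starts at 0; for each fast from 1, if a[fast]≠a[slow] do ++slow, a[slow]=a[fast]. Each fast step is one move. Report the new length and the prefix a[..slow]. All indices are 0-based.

(s=0,f=1) a[fast]=3≠a[slow]=1 write a[1]=3 → slow++,fast++
(s=1,f=2) a[fast]=5≠a[slow]=3 write a[2]=5 → slow++,fast++
(s=2,f=3) a[fast]=5=a[slow] dup → fast++
(s=2,f=4) a[fast]=5=a[slow] dup → fast++
(s=2,f=5) a[fast]=5=a[slow] dup → fast++
(s=2,f=6) a[fast]=5=a[slow] dup → fast++
(s=2,f=7) a[fast]=5=a[slow] dup → fast++
(s=2,f=8) a[fast]=6≠a[slow]=5 write a[3]=6 → slow++,fast++
(s=3,f=9) a[fast]=7≠a[slow]=6 write a[4]=7 → slow++,fast++
(s=4,f=10) a[fast]=7=a[slow] dup → fast++
(s=4,f=11) a[fast]=8≠a[slow]=7 write a[5]=8 → slow++,fast++
(s=5,f=12) a[fast]=8=a[slow] dup → fast++
(s=5,f=13) a[fast]=9≠a[slow]=8 write a[6]=9 → slow++,fast++
(s=6,f=14) a[fast]=10≠a[slow]=9 write a[7]=10 → slow++,fast++
(s=7,f=15) a[fast]=12≠a[slow]=10 write a[8]=12 → slow++,fast++
(s=8,f=16) a[fast]=13≠a[slow]=12 write a[9]=13 → slow++,fast++
(s=9,f=17) a[fast]=13=a[slow] dup → fast++

length 10; prefix = [1, 3, 5, 6, 7, 8, 9, 10, 12, 13]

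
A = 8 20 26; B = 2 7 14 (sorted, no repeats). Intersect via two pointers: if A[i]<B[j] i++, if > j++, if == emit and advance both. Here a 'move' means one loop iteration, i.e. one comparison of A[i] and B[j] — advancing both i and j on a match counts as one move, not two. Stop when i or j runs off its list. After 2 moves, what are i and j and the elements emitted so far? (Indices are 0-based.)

[i=0,j=0] 8>2 → j++
[i=0,j=1] 8>7 → j++

i=0, j=2, emitted=[]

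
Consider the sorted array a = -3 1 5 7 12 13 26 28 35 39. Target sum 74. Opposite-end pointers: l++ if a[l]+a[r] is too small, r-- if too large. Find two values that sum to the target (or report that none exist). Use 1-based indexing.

(35, 39)

[1,10] -3+39=36 <74 → l++
[2,10] 1+39=40 <74 → l++
[3,10] 5+39=44 <74 → l++
[4,10] 7+39=46 <74 → l++
[5,10] 12+39=51 <74 → l++
[6,10] 13+39=52 <74 → l++
[7,10] 26+39=65 <74 → l++
[8,10] 28+39=67 <74 → l++
[9,10] 35+39=74 → found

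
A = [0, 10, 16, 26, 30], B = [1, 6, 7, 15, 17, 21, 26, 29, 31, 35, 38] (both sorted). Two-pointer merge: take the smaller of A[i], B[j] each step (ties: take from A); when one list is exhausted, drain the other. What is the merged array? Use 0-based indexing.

[i=0,j=0] A[i]=0<=B[j]=1 take 0 → i++
[i=1,j=0] A[i]=10>B[j]=1 take 1 → j++
[i=1,j=1] A[i]=10>B[j]=6 take 6 → j++
[i=1,j=2] A[i]=10>B[j]=7 take 7 → j++
[i=1,j=3] A[i]=10<=B[j]=15 take 10 → i++
[i=2,j=3] A[i]=16>B[j]=15 take 15 → j++
[i=2,j=4] A[i]=16<=B[j]=17 take 16 → i++
[i=3,j=4] A[i]=26>B[j]=17 take 17 → j++
[i=3,j=5] A[i]=26>B[j]=21 take 21 → j++
[i=3,j=6] A[i]=26<=B[j]=26 take 26 → i++
[i=4,j=6] A[i]=30>B[j]=26 take 26 → j++
[i=4,j=7] A[i]=30>B[j]=29 take 29 → j++
[i=4,j=8] A[i]=30<=B[j]=31 take 30 → i++
[i=5,j=8] A done, take B[j]=31 → j++
[i=5,j=9] A done, take B[j]=35 → j++
[i=5,j=10] A done, take B[j]=38 → j++

[0, 1, 6, 7, 10, 15, 16, 17, 21, 26, 26, 29, 30, 31, 35, 38]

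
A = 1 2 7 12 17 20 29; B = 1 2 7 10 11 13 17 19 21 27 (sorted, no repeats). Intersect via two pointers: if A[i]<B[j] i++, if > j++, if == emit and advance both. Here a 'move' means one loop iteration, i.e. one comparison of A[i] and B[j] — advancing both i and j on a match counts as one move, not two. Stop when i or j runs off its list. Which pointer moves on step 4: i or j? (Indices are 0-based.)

[i=0,j=0] 1==1 emit → i++,j++
[i=1,j=1] 2==2 emit → i++,j++
[i=2,j=2] 7==7 emit → i++,j++
[i=3,j=3] 12>10 → j++

j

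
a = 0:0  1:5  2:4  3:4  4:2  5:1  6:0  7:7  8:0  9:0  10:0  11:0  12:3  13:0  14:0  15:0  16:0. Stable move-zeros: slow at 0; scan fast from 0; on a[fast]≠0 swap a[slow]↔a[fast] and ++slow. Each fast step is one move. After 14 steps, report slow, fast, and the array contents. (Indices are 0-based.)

(s=0,f=0) a[fast]=0 → fast++
(s=0,f=1) a[fast]=5≠0 swap→a[0]=5 → slow++,fast++
(s=1,f=2) a[fast]=4≠0 swap→a[1]=4 → slow++,fast++
(s=2,f=3) a[fast]=4≠0 swap→a[2]=4 → slow++,fast++
(s=3,f=4) a[fast]=2≠0 swap→a[3]=2 → slow++,fast++
(s=4,f=5) a[fast]=1≠0 swap→a[4]=1 → slow++,fast++
(s=5,f=6) a[fast]=0 → fast++
(s=5,f=7) a[fast]=7≠0 swap→a[5]=7 → slow++,fast++
(s=6,f=8) a[fast]=0 → fast++
(s=6,f=9) a[fast]=0 → fast++
(s=6,f=10) a[fast]=0 → fast++
(s=6,f=11) a[fast]=0 → fast++
(s=6,f=12) a[fast]=3≠0 swap→a[6]=3 → slow++,fast++
(s=7,f=13) a[fast]=0 → fast++

slow=7, fast=14, a=[5, 4, 4, 2, 1, 7, 3, 0, 0, 0, 0, 0, 0, 0, 0, 0, 0]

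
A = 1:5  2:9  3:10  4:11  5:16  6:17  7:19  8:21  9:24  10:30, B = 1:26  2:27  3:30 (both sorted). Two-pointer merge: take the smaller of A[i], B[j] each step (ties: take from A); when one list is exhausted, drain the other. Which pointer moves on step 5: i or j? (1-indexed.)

i

i=1 j=1: A[i]=5<=B[j]=26 take 5, i++
i=2 j=1: A[i]=9<=B[j]=26 take 9, i++
i=3 j=1: A[i]=10<=B[j]=26 take 10, i++
i=4 j=1: A[i]=11<=B[j]=26 take 11, i++
i=5 j=1: A[i]=16<=B[j]=26 take 16, i++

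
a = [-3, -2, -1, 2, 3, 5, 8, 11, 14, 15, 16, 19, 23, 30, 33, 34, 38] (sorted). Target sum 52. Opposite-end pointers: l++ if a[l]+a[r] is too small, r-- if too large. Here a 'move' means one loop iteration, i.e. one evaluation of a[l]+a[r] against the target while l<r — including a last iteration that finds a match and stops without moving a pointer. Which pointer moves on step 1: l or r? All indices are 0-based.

l=0 r=16: -3+38=35 <52, l++

l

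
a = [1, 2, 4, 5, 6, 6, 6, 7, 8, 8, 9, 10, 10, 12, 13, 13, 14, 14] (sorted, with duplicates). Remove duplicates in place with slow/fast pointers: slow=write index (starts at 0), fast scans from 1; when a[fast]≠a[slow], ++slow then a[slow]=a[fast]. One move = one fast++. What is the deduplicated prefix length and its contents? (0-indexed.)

slow=0 fast=1: a[fast]=2≠a[slow]=1 write a[1]=2, slow++,fast++
slow=1 fast=2: a[fast]=4≠a[slow]=2 write a[2]=4, slow++,fast++
slow=2 fast=3: a[fast]=5≠a[slow]=4 write a[3]=5, slow++,fast++
slow=3 fast=4: a[fast]=6≠a[slow]=5 write a[4]=6, slow++,fast++
slow=4 fast=5: a[fast]=6=a[slow] dup, fast++
slow=4 fast=6: a[fast]=6=a[slow] dup, fast++
slow=4 fast=7: a[fast]=7≠a[slow]=6 write a[5]=7, slow++,fast++
slow=5 fast=8: a[fast]=8≠a[slow]=7 write a[6]=8, slow++,fast++
slow=6 fast=9: a[fast]=8=a[slow] dup, fast++
slow=6 fast=10: a[fast]=9≠a[slow]=8 write a[7]=9, slow++,fast++
slow=7 fast=11: a[fast]=10≠a[slow]=9 write a[8]=10, slow++,fast++
slow=8 fast=12: a[fast]=10=a[slow] dup, fast++
slow=8 fast=13: a[fast]=12≠a[slow]=10 write a[9]=12, slow++,fast++
slow=9 fast=14: a[fast]=13≠a[slow]=12 write a[10]=13, slow++,fast++
slow=10 fast=15: a[fast]=13=a[slow] dup, fast++
slow=10 fast=16: a[fast]=14≠a[slow]=13 write a[11]=14, slow++,fast++
slow=11 fast=17: a[fast]=14=a[slow] dup, fast++

length 12; prefix = [1, 2, 4, 5, 6, 7, 8, 9, 10, 12, 13, 14]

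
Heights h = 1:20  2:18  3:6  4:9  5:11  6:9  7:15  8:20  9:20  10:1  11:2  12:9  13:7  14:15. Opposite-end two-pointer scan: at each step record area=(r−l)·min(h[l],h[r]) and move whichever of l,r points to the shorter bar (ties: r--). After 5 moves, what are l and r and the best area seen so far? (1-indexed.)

l=1 r=14: min(20,15)*13=195 best=195 *, r--
l=1 r=13: min(20,7)*12=84 best=195, r--
l=1 r=12: min(20,9)*11=99 best=195, r--
l=1 r=11: min(20,2)*10=20 best=195, r--
l=1 r=10: min(20,1)*9=9 best=195, r--

l=1, r=9, best area=195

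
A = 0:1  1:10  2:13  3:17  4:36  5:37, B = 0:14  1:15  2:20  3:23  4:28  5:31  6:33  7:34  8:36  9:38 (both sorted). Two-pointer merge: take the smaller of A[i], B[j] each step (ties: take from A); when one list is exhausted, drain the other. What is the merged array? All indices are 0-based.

[i=0,j=0] A[i]=1<=B[j]=14 take 1 → i++
[i=1,j=0] A[i]=10<=B[j]=14 take 10 → i++
[i=2,j=0] A[i]=13<=B[j]=14 take 13 → i++
[i=3,j=0] A[i]=17>B[j]=14 take 14 → j++
[i=3,j=1] A[i]=17>B[j]=15 take 15 → j++
[i=3,j=2] A[i]=17<=B[j]=20 take 17 → i++
[i=4,j=2] A[i]=36>B[j]=20 take 20 → j++
[i=4,j=3] A[i]=36>B[j]=23 take 23 → j++
[i=4,j=4] A[i]=36>B[j]=28 take 28 → j++
[i=4,j=5] A[i]=36>B[j]=31 take 31 → j++
[i=4,j=6] A[i]=36>B[j]=33 take 33 → j++
[i=4,j=7] A[i]=36>B[j]=34 take 34 → j++
[i=4,j=8] A[i]=36<=B[j]=36 take 36 → i++
[i=5,j=8] A[i]=37>B[j]=36 take 36 → j++
[i=5,j=9] A[i]=37<=B[j]=38 take 37 → i++
[i=6,j=9] A done, take B[j]=38 → j++

[1, 10, 13, 14, 15, 17, 20, 23, 28, 31, 33, 34, 36, 36, 37, 38]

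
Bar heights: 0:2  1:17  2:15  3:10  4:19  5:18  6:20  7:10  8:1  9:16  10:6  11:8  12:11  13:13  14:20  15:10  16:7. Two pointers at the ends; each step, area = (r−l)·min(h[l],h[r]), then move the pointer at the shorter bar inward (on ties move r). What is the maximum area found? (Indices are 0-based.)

[0,16] min(2,7)*16=32 best=32 * → l++
[1,16] min(17,7)*15=105 best=105 * → r--
[1,15] min(17,10)*14=140 best=140 * → r--
[1,14] min(17,20)*13=221 best=221 * → l++
[2,14] min(15,20)*12=180 best=221 → l++
[3,14] min(10,20)*11=110 best=221 → l++
[4,14] min(19,20)*10=190 best=221 → l++
[5,14] min(18,20)*9=162 best=221 → l++
[6,14] min(20,20)*8=160 best=221 → r--
[6,13] min(20,13)*7=91 best=221 → r--
[6,12] min(20,11)*6=66 best=221 → r--
[6,11] min(20,8)*5=40 best=221 → r--
[6,10] min(20,6)*4=24 best=221 → r--
[6,9] min(20,16)*3=48 best=221 → r--
[6,8] min(20,1)*2=2 best=221 → r--
[6,7] min(20,10)*1=10 best=221 → r--

max area = 221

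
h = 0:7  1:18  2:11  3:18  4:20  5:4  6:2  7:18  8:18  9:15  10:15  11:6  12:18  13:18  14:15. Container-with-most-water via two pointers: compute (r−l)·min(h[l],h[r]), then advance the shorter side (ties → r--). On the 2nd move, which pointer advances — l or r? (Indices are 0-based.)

r

l=0 r=14: min(7,15)*14=98 best=98 *, l++
l=1 r=14: min(18,15)*13=195 best=195 *, r--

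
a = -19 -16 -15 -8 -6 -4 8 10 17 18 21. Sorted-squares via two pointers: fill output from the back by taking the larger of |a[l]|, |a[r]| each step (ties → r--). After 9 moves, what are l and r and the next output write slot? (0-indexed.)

l=0 r=10: |-19|<=|21| out[10]=441, r--
l=0 r=9: |-19|>|18| out[9]=361, l++
l=1 r=9: |-16|<=|18| out[8]=324, r--
l=1 r=8: |-16|<=|17| out[7]=289, r--
l=1 r=7: |-16|>|10| out[6]=256, l++
l=2 r=7: |-15|>|10| out[5]=225, l++
l=3 r=7: |-8|<=|10| out[4]=100, r--
l=3 r=6: |-8|<=|8| out[3]=64, r--
l=3 r=5: |-8|>|-4| out[2]=64, l++

l=4, r=5, next write slot=1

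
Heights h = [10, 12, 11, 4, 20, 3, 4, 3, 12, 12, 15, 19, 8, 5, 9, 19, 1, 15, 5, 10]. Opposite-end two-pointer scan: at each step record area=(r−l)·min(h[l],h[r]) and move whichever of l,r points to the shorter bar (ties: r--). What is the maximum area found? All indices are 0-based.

l=0 r=19: min(10,10)*19=190 best=190 *, r--
l=0 r=18: min(10,5)*18=90 best=190, r--
l=0 r=17: min(10,15)*17=170 best=190, l++
l=1 r=17: min(12,15)*16=192 best=192 *, l++
l=2 r=17: min(11,15)*15=165 best=192, l++
l=3 r=17: min(4,15)*14=56 best=192, l++
l=4 r=17: min(20,15)*13=195 best=195 *, r--
l=4 r=16: min(20,1)*12=12 best=195, r--
l=4 r=15: min(20,19)*11=209 best=209 *, r--
l=4 r=14: min(20,9)*10=90 best=209, r--
l=4 r=13: min(20,5)*9=45 best=209, r--
l=4 r=12: min(20,8)*8=64 best=209, r--
l=4 r=11: min(20,19)*7=133 best=209, r--
l=4 r=10: min(20,15)*6=90 best=209, r--
l=4 r=9: min(20,12)*5=60 best=209, r--
l=4 r=8: min(20,12)*4=48 best=209, r--
l=4 r=7: min(20,3)*3=9 best=209, r--
l=4 r=6: min(20,4)*2=8 best=209, r--
l=4 r=5: min(20,3)*1=3 best=209, r--

max area = 209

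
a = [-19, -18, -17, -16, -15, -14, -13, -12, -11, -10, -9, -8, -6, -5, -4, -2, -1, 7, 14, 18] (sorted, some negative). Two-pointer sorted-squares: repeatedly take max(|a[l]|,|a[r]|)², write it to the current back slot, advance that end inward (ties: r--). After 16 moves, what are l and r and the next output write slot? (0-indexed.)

[0,19] |-19|>|18| out[19]=361 → l++
[1,19] |-18|<=|18| out[18]=324 → r--
[1,18] |-18|>|14| out[17]=324 → l++
[2,18] |-17|>|14| out[16]=289 → l++
[3,18] |-16|>|14| out[15]=256 → l++
[4,18] |-15|>|14| out[14]=225 → l++
[5,18] |-14|<=|14| out[13]=196 → r--
[5,17] |-14|>|7| out[12]=196 → l++
[6,17] |-13|>|7| out[11]=169 → l++
[7,17] |-12|>|7| out[10]=144 → l++
[8,17] |-11|>|7| out[9]=121 → l++
[9,17] |-10|>|7| out[8]=100 → l++
[10,17] |-9|>|7| out[7]=81 → l++
[11,17] |-8|>|7| out[6]=64 → l++
[12,17] |-6|<=|7| out[5]=49 → r--
[12,16] |-6|>|-1| out[4]=36 → l++

l=13, r=16, next write slot=3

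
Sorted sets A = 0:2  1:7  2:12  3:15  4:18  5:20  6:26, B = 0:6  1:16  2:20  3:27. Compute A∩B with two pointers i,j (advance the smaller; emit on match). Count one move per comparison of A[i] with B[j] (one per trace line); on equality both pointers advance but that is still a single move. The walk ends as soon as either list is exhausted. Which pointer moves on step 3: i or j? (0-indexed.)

i=0 j=0: 2<6, i++
i=1 j=0: 7>6, j++
i=1 j=1: 7<16, i++

i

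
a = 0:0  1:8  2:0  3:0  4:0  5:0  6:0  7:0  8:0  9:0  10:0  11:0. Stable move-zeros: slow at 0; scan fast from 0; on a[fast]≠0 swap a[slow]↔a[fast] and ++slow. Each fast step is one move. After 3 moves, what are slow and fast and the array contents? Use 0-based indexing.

slow=1, fast=3, a=[8, 0, 0, 0, 0, 0, 0, 0, 0, 0, 0, 0]

slow=0 fast=0: a[fast]=0, fast++
slow=0 fast=1: a[fast]=8≠0 swap→a[0]=8, slow++,fast++
slow=1 fast=2: a[fast]=0, fast++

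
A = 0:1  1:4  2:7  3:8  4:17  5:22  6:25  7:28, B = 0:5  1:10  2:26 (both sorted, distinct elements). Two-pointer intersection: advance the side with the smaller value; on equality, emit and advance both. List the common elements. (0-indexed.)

intersection = []

i=0 j=0: 1<5, i++
i=1 j=0: 4<5, i++
i=2 j=0: 7>5, j++
i=2 j=1: 7<10, i++
i=3 j=1: 8<10, i++
i=4 j=1: 17>10, j++
i=4 j=2: 17<26, i++
i=5 j=2: 22<26, i++
i=6 j=2: 25<26, i++
i=7 j=2: 28>26, j++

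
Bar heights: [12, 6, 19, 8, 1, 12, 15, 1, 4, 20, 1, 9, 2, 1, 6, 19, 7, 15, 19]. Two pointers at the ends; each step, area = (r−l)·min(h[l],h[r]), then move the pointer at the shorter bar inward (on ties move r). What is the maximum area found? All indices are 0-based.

l=0 r=18: min(12,19)*18=216 best=216 *, l++
l=1 r=18: min(6,19)*17=102 best=216, l++
l=2 r=18: min(19,19)*16=304 best=304 *, r--
l=2 r=17: min(19,15)*15=225 best=304, r--
l=2 r=16: min(19,7)*14=98 best=304, r--
l=2 r=15: min(19,19)*13=247 best=304, r--
l=2 r=14: min(19,6)*12=72 best=304, r--
l=2 r=13: min(19,1)*11=11 best=304, r--
l=2 r=12: min(19,2)*10=20 best=304, r--
l=2 r=11: min(19,9)*9=81 best=304, r--
l=2 r=10: min(19,1)*8=8 best=304, r--
l=2 r=9: min(19,20)*7=133 best=304, l++
l=3 r=9: min(8,20)*6=48 best=304, l++
l=4 r=9: min(1,20)*5=5 best=304, l++
l=5 r=9: min(12,20)*4=48 best=304, l++
l=6 r=9: min(15,20)*3=45 best=304, l++
l=7 r=9: min(1,20)*2=2 best=304, l++
l=8 r=9: min(4,20)*1=4 best=304, l++

max area = 304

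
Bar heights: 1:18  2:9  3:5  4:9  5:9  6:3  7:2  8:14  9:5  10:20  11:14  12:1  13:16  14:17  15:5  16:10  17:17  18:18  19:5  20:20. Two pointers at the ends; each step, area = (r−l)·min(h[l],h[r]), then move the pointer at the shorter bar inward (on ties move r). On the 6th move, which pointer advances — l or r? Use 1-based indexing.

l=1 r=20: min(18,20)*19=342 best=342 *, l++
l=2 r=20: min(9,20)*18=162 best=342, l++
l=3 r=20: min(5,20)*17=85 best=342, l++
l=4 r=20: min(9,20)*16=144 best=342, l++
l=5 r=20: min(9,20)*15=135 best=342, l++
l=6 r=20: min(3,20)*14=42 best=342, l++

l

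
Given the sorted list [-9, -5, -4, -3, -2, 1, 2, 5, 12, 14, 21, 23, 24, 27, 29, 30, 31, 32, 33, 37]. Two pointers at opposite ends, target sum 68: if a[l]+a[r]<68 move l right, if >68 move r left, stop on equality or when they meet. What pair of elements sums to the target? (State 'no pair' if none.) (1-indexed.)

(31, 37)

[1,20] -9+37=28 <68 → l++
[2,20] -5+37=32 <68 → l++
[3,20] -4+37=33 <68 → l++
[4,20] -3+37=34 <68 → l++
[5,20] -2+37=35 <68 → l++
[6,20] 1+37=38 <68 → l++
[7,20] 2+37=39 <68 → l++
[8,20] 5+37=42 <68 → l++
[9,20] 12+37=49 <68 → l++
[10,20] 14+37=51 <68 → l++
[11,20] 21+37=58 <68 → l++
[12,20] 23+37=60 <68 → l++
[13,20] 24+37=61 <68 → l++
[14,20] 27+37=64 <68 → l++
[15,20] 29+37=66 <68 → l++
[16,20] 30+37=67 <68 → l++
[17,20] 31+37=68 → found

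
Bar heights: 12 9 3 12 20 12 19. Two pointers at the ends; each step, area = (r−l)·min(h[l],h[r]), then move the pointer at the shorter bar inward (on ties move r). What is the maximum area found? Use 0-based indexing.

[0,6] min(12,19)*6=72 best=72 * → l++
[1,6] min(9,19)*5=45 best=72 → l++
[2,6] min(3,19)*4=12 best=72 → l++
[3,6] min(12,19)*3=36 best=72 → l++
[4,6] min(20,19)*2=38 best=72 → r--
[4,5] min(20,12)*1=12 best=72 → r--

max area = 72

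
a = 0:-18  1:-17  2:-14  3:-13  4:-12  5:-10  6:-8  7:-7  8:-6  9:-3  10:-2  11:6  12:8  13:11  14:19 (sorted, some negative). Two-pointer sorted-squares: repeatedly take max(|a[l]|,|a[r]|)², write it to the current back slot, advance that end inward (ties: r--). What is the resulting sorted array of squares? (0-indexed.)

[4, 9, 36, 36, 49, 64, 64, 100, 121, 144, 169, 196, 289, 324, 361]

[0,14] |-18|<=|19| out[14]=361 → r--
[0,13] |-18|>|11| out[13]=324 → l++
[1,13] |-17|>|11| out[12]=289 → l++
[2,13] |-14|>|11| out[11]=196 → l++
[3,13] |-13|>|11| out[10]=169 → l++
[4,13] |-12|>|11| out[9]=144 → l++
[5,13] |-10|<=|11| out[8]=121 → r--
[5,12] |-10|>|8| out[7]=100 → l++
[6,12] |-8|<=|8| out[6]=64 → r--
[6,11] |-8|>|6| out[5]=64 → l++
[7,11] |-7|>|6| out[4]=49 → l++
[8,11] |-6|<=|6| out[3]=36 → r--
[8,10] |-6|>|-2| out[2]=36 → l++
[9,10] |-3|>|-2| out[1]=9 → l++
[10,10] |-2|<=|-2| out[0]=4 → r--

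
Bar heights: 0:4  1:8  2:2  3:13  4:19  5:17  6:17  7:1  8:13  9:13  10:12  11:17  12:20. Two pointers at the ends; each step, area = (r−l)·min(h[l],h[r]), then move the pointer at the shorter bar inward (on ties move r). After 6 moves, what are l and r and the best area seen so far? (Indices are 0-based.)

[0,12] min(4,20)*12=48 best=48 * → l++
[1,12] min(8,20)*11=88 best=88 * → l++
[2,12] min(2,20)*10=20 best=88 → l++
[3,12] min(13,20)*9=117 best=117 * → l++
[4,12] min(19,20)*8=152 best=152 * → l++
[5,12] min(17,20)*7=119 best=152 → l++

l=6, r=12, best area=152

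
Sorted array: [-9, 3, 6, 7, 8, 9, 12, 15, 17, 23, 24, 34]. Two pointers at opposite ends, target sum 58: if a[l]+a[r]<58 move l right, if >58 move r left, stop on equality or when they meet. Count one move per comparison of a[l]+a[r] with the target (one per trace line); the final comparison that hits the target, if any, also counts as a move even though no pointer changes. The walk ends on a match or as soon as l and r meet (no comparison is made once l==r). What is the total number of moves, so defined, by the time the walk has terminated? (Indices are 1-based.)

11 moves

l=1 r=12: -9+34=25 <58, l++
l=2 r=12: 3+34=37 <58, l++
l=3 r=12: 6+34=40 <58, l++
l=4 r=12: 7+34=41 <58, l++
l=5 r=12: 8+34=42 <58, l++
l=6 r=12: 9+34=43 <58, l++
l=7 r=12: 12+34=46 <58, l++
l=8 r=12: 15+34=49 <58, l++
l=9 r=12: 17+34=51 <58, l++
l=10 r=12: 23+34=57 <58, l++
l=11 r=12: 24+34=58, found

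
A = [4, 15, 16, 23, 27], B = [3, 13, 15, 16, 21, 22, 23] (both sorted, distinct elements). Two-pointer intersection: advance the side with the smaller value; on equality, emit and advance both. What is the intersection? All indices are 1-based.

[i=1,j=1] 4>3 → j++
[i=1,j=2] 4<13 → i++
[i=2,j=2] 15>13 → j++
[i=2,j=3] 15==15 emit → i++,j++
[i=3,j=4] 16==16 emit → i++,j++
[i=4,j=5] 23>21 → j++
[i=4,j=6] 23>22 → j++
[i=4,j=7] 23==23 emit → i++,j++

intersection = [15, 16, 23]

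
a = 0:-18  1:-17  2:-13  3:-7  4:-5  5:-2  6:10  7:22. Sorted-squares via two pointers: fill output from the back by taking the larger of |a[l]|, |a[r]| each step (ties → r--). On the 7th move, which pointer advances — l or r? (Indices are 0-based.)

l

[0,7] |-18|<=|22| out[7]=484 → r--
[0,6] |-18|>|10| out[6]=324 → l++
[1,6] |-17|>|10| out[5]=289 → l++
[2,6] |-13|>|10| out[4]=169 → l++
[3,6] |-7|<=|10| out[3]=100 → r--
[3,5] |-7|>|-2| out[2]=49 → l++
[4,5] |-5|>|-2| out[1]=25 → l++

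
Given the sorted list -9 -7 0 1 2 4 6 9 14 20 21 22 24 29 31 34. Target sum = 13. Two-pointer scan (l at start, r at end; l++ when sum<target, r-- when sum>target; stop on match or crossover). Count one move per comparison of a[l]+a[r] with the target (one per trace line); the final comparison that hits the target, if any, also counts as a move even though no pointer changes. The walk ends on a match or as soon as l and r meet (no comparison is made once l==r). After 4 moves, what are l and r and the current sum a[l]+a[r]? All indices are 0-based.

l=0, r=11, sum=13

l=0 r=15: -9+34=25 >13, r--
l=0 r=14: -9+31=22 >13, r--
l=0 r=13: -9+29=20 >13, r--
l=0 r=12: -9+24=15 >13, r--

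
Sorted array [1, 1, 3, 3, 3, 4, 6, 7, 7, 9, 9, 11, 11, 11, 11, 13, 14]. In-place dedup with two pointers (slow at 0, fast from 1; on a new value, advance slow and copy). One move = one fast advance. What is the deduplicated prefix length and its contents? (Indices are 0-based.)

length 9; prefix = [1, 3, 4, 6, 7, 9, 11, 13, 14]

(s=0,f=1) a[fast]=1=a[slow] dup → fast++
(s=0,f=2) a[fast]=3≠a[slow]=1 write a[1]=3 → slow++,fast++
(s=1,f=3) a[fast]=3=a[slow] dup → fast++
(s=1,f=4) a[fast]=3=a[slow] dup → fast++
(s=1,f=5) a[fast]=4≠a[slow]=3 write a[2]=4 → slow++,fast++
(s=2,f=6) a[fast]=6≠a[slow]=4 write a[3]=6 → slow++,fast++
(s=3,f=7) a[fast]=7≠a[slow]=6 write a[4]=7 → slow++,fast++
(s=4,f=8) a[fast]=7=a[slow] dup → fast++
(s=4,f=9) a[fast]=9≠a[slow]=7 write a[5]=9 → slow++,fast++
(s=5,f=10) a[fast]=9=a[slow] dup → fast++
(s=5,f=11) a[fast]=11≠a[slow]=9 write a[6]=11 → slow++,fast++
(s=6,f=12) a[fast]=11=a[slow] dup → fast++
(s=6,f=13) a[fast]=11=a[slow] dup → fast++
(s=6,f=14) a[fast]=11=a[slow] dup → fast++
(s=6,f=15) a[fast]=13≠a[slow]=11 write a[7]=13 → slow++,fast++
(s=7,f=16) a[fast]=14≠a[slow]=13 write a[8]=14 → slow++,fast++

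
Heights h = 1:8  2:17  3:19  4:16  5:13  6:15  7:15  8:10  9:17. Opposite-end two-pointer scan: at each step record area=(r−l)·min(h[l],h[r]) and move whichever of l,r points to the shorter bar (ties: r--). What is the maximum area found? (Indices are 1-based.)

max area = 119

l=1 r=9: min(8,17)*8=64 best=64 *, l++
l=2 r=9: min(17,17)*7=119 best=119 *, r--
l=2 r=8: min(17,10)*6=60 best=119, r--
l=2 r=7: min(17,15)*5=75 best=119, r--
l=2 r=6: min(17,15)*4=60 best=119, r--
l=2 r=5: min(17,13)*3=39 best=119, r--
l=2 r=4: min(17,16)*2=32 best=119, r--
l=2 r=3: min(17,19)*1=17 best=119, l++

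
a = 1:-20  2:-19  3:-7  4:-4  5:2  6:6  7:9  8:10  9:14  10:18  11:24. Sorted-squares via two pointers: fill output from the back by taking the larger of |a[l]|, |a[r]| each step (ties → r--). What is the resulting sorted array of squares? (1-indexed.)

[4, 16, 36, 49, 81, 100, 196, 324, 361, 400, 576]

[1,11] |-20|<=|24| out[11]=576 → r--
[1,10] |-20|>|18| out[10]=400 → l++
[2,10] |-19|>|18| out[9]=361 → l++
[3,10] |-7|<=|18| out[8]=324 → r--
[3,9] |-7|<=|14| out[7]=196 → r--
[3,8] |-7|<=|10| out[6]=100 → r--
[3,7] |-7|<=|9| out[5]=81 → r--
[3,6] |-7|>|6| out[4]=49 → l++
[4,6] |-4|<=|6| out[3]=36 → r--
[4,5] |-4|>|2| out[2]=16 → l++
[5,5] |2|<=|2| out[1]=4 → r--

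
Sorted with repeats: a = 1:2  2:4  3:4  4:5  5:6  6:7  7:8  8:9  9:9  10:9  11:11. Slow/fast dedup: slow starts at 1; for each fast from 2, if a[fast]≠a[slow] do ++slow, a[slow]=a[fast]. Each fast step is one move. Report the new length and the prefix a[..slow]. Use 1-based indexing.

length 8; prefix = [2, 4, 5, 6, 7, 8, 9, 11]

(s=1,f=2) a[fast]=4≠a[slow]=2 write a[2]=4 → slow++,fast++
(s=2,f=3) a[fast]=4=a[slow] dup → fast++
(s=2,f=4) a[fast]=5≠a[slow]=4 write a[3]=5 → slow++,fast++
(s=3,f=5) a[fast]=6≠a[slow]=5 write a[4]=6 → slow++,fast++
(s=4,f=6) a[fast]=7≠a[slow]=6 write a[5]=7 → slow++,fast++
(s=5,f=7) a[fast]=8≠a[slow]=7 write a[6]=8 → slow++,fast++
(s=6,f=8) a[fast]=9≠a[slow]=8 write a[7]=9 → slow++,fast++
(s=7,f=9) a[fast]=9=a[slow] dup → fast++
(s=7,f=10) a[fast]=9=a[slow] dup → fast++
(s=7,f=11) a[fast]=11≠a[slow]=9 write a[8]=11 → slow++,fast++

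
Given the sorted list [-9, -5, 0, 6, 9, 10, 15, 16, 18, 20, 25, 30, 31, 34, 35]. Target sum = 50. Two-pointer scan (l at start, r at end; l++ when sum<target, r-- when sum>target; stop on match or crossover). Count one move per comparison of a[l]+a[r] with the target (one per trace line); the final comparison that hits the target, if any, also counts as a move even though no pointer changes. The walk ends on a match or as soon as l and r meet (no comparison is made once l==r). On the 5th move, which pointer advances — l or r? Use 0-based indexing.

l

l=0 r=14: -9+35=26 <50, l++
l=1 r=14: -5+35=30 <50, l++
l=2 r=14: 0+35=35 <50, l++
l=3 r=14: 6+35=41 <50, l++
l=4 r=14: 9+35=44 <50, l++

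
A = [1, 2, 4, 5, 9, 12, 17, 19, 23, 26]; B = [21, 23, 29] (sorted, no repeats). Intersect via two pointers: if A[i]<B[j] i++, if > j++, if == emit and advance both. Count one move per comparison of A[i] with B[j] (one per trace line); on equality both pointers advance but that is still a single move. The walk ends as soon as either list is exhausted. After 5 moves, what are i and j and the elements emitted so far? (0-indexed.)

i=5, j=0, emitted=[]

[i=0,j=0] 1<21 → i++
[i=1,j=0] 2<21 → i++
[i=2,j=0] 4<21 → i++
[i=3,j=0] 5<21 → i++
[i=4,j=0] 9<21 → i++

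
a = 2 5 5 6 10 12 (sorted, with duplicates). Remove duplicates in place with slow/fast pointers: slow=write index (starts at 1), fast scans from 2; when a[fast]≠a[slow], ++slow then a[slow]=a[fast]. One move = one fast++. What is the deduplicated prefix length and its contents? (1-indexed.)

length 5; prefix = [2, 5, 6, 10, 12]

(s=1,f=2) a[fast]=5≠a[slow]=2 write a[2]=5 → slow++,fast++
(s=2,f=3) a[fast]=5=a[slow] dup → fast++
(s=2,f=4) a[fast]=6≠a[slow]=5 write a[3]=6 → slow++,fast++
(s=3,f=5) a[fast]=10≠a[slow]=6 write a[4]=10 → slow++,fast++
(s=4,f=6) a[fast]=12≠a[slow]=10 write a[5]=12 → slow++,fast++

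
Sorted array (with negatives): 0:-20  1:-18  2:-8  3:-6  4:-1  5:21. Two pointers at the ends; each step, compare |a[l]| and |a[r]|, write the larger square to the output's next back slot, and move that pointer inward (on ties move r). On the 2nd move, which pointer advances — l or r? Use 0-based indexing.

l=0 r=5: |-20|<=|21| out[5]=441, r--
l=0 r=4: |-20|>|-1| out[4]=400, l++

l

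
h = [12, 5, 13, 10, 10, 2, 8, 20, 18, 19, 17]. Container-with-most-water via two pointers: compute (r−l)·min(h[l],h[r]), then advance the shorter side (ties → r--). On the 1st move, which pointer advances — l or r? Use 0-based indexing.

l=0 r=10: min(12,17)*10=120 best=120 *, l++

l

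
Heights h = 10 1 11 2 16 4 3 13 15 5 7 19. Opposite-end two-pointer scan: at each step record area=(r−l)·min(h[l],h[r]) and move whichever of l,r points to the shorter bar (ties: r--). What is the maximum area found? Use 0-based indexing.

[0,11] min(10,19)*11=110 best=110 * → l++
[1,11] min(1,19)*10=10 best=110 → l++
[2,11] min(11,19)*9=99 best=110 → l++
[3,11] min(2,19)*8=16 best=110 → l++
[4,11] min(16,19)*7=112 best=112 * → l++
[5,11] min(4,19)*6=24 best=112 → l++
[6,11] min(3,19)*5=15 best=112 → l++
[7,11] min(13,19)*4=52 best=112 → l++
[8,11] min(15,19)*3=45 best=112 → l++
[9,11] min(5,19)*2=10 best=112 → l++
[10,11] min(7,19)*1=7 best=112 → l++

max area = 112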